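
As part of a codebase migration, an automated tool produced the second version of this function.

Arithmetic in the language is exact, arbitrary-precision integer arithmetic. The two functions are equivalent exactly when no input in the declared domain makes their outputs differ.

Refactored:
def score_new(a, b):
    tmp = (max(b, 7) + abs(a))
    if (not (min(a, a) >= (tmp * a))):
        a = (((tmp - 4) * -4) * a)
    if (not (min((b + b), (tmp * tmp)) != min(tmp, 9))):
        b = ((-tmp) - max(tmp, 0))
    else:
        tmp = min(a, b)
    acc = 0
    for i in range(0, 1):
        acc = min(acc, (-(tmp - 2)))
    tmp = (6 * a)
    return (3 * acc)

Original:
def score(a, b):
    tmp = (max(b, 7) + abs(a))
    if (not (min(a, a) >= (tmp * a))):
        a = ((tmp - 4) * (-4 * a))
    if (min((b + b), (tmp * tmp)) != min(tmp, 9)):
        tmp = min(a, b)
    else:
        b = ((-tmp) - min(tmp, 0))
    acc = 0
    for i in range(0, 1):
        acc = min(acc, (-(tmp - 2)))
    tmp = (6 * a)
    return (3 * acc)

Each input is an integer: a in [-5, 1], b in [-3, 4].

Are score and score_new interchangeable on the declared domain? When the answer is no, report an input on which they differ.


The edit looks behavioral (`min(tmp, 0)` became `max(tmp, 0)`), but over these ranges it never changes the outcome; all 56 inputs agree.
verdict: equivalent


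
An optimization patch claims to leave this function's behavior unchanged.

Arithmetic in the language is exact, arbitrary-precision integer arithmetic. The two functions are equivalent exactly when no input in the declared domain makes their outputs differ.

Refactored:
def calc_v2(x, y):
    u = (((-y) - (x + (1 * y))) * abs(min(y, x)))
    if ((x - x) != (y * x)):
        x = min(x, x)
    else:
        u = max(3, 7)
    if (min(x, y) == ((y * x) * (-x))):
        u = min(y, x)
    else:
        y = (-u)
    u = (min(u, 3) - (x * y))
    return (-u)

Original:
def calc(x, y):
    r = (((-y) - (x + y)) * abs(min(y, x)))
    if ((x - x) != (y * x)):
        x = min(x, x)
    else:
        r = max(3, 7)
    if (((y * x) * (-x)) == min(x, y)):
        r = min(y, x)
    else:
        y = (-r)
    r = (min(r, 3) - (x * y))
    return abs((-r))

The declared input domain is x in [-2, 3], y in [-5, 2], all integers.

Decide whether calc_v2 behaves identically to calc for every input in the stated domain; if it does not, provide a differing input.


Evaluate both at x=-2, y=2.
calc: r := -4 | ((x - x) != (y * x)): true | x := -2 | (((y * x) * (-x)) == min(x, y)): false | y := 4 | r := 4 | result 4
calc_v2: u := -4 | ((x - x) != (y * x)): true | x := -2 | (min(x, y) == ((y * x) * (-x))): false | y := 4 | u := 4 | result -4
4 against -4: the behavior changed.
verdict: not equivalent; witness: x=-2, y=2


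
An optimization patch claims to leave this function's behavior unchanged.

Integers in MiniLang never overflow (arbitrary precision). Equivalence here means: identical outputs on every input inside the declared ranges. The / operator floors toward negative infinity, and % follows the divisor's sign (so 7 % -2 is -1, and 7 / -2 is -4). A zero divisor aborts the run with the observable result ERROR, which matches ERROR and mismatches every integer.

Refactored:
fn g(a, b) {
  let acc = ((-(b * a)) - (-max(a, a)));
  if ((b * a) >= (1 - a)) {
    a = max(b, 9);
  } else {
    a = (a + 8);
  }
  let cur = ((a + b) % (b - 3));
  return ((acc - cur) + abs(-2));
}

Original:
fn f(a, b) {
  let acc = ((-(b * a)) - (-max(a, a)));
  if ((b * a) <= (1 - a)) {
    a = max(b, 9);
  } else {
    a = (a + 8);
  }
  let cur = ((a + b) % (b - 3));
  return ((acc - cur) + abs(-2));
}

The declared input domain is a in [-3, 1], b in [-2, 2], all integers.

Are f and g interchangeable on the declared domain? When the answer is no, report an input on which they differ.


Run the pair on a=-3, b=-2.
f: acc=-9, then ((b * a) <= (1 - a)) is false, then a=5, then cur=-2, then returns -5
g: acc=-9, then ((b * a) >= (1 - a)) is true, then a=9, then cur=-3, then returns -4
-5 vs -4 — the two versions disagree here.
verdict: not equivalent; witness: a=-3, b=-2


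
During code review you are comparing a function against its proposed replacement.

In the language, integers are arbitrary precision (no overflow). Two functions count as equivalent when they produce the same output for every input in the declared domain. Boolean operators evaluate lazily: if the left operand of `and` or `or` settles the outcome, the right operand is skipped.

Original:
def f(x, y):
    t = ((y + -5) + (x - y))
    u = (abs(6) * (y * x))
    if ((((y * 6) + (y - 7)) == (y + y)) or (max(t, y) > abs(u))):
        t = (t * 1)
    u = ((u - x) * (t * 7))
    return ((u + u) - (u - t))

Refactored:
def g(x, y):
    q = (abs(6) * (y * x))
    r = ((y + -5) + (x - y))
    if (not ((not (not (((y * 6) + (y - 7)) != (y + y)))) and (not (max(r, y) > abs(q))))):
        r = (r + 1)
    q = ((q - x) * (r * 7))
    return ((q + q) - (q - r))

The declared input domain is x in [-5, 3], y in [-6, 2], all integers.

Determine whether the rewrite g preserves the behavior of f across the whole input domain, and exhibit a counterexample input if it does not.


Try x=0, y=1.
f: t = -5; u = 0; ((((y * 6) + (y - 7)) == (y + y)) or (max(t, y) > abs(u))) -> true; t = -5; u = 0; return -5
g: q = 0; r = -5; (not ((not (not (((y * 6) + (y - 7)) != (y + y)))) and (not (max(r, y) > abs(q))))) -> true; r = -4; q = 0; return -4
-5 against -4: the behavior changed.
verdict: not equivalent; witness: x=0, y=1


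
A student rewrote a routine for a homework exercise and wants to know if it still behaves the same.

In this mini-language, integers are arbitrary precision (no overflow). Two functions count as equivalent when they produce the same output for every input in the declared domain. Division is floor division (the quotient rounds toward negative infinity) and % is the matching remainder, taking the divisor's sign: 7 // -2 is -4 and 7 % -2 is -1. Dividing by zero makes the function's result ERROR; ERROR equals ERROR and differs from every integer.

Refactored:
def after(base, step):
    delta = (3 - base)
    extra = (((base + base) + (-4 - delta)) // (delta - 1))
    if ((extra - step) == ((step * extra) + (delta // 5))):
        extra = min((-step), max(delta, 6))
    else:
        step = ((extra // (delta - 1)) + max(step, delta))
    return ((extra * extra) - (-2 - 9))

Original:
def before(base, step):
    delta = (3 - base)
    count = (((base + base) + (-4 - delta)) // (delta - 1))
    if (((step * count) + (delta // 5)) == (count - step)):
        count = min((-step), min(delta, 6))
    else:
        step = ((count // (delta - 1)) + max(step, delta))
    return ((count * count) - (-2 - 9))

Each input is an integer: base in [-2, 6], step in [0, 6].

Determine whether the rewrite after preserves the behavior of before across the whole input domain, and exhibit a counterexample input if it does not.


Try base=5, step=1.
before: delta = -2; count = -3; (((step * count) + (delta // 5)) == (count - step)) -> true; count = -2; return 15
after: delta = -2; extra = -3; ((extra - step) == ((step * extra) + (delta // 5))) -> true; extra = -1; return 12
15 vs 12 — the two versions disagree here.
verdict: not equivalent; witness: base=5, step=1


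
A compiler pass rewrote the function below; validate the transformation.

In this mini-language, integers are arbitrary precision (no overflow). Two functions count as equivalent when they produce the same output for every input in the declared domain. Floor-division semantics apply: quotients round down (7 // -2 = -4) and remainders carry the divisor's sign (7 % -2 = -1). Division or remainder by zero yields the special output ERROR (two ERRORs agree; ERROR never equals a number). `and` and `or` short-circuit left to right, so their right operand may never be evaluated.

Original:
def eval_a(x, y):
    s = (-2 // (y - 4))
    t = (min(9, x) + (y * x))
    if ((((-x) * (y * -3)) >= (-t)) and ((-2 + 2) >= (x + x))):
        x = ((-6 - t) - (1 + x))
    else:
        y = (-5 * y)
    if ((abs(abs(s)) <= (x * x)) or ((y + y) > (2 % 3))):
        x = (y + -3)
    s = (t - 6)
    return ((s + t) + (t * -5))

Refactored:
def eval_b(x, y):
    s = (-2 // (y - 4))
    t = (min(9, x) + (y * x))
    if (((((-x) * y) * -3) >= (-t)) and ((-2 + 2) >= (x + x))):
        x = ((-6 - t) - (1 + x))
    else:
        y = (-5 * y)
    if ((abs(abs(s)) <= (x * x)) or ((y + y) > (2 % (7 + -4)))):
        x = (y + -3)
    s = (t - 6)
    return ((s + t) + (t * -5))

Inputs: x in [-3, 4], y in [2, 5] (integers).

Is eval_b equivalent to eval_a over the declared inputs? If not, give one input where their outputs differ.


The two are interchangeable: constant usage differs, and arithmetic usage differs, and every declared input agrees.
Tracing x=4, y=4: eval_a: division by zero -> ERROR | eval_b: division by zero -> ERROR — matching result ERROR.
Every one of the 32 inputs gives matching results.
verdict: equivalent


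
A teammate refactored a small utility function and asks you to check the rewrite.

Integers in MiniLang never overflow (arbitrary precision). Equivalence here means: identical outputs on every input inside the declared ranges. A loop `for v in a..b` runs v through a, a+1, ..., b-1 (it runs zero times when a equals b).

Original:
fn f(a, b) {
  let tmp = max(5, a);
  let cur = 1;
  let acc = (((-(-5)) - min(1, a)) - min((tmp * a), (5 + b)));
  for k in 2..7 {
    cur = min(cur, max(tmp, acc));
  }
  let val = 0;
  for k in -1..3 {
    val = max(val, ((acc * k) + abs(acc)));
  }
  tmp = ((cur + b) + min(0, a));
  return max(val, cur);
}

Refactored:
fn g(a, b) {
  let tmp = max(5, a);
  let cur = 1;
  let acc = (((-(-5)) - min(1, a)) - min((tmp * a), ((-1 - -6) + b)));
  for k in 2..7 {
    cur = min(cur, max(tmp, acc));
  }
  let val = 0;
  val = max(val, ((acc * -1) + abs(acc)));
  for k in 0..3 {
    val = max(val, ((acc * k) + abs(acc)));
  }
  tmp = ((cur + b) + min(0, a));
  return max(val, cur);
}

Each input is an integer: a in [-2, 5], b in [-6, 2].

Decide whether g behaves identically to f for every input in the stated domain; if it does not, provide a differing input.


Comparing the listings, the differences include: loop structure differs; and constant usage differs; and statement counts differ; and arithmetic usage differs; and min/max/abs usage differs.
One worked example (a=-2, b=-4) — f: tmp = 5; cur = 1; acc = 17; [k=2]; cur = 1; [k=3]; cur = 1; [k=4]; cur = 1; [k=5]; cur = 1; [k=6]; cur = 1; val = 0; [k=-1]; val = 0; [k=0]; val = 17; [k=1]; val = 34; [k=2]; val = 51; tmp = -5; return 51; g: tmp = 5; cur = 1; acc = 17; [k=2]; cur = 1; [k=3]; cur = 1; [k=4]; cur = 1; [k=5]; cur = 1; [k=6]; cur = 1; val = 0; val = 0; [k=0]; val = 17; [k=1]; val = 34; [k=2]; val = 51; tmp = -5; return 51; agreement on 51.
An exhaustive pass over the 72 declared inputs shows identical outputs.
verdict: equivalent


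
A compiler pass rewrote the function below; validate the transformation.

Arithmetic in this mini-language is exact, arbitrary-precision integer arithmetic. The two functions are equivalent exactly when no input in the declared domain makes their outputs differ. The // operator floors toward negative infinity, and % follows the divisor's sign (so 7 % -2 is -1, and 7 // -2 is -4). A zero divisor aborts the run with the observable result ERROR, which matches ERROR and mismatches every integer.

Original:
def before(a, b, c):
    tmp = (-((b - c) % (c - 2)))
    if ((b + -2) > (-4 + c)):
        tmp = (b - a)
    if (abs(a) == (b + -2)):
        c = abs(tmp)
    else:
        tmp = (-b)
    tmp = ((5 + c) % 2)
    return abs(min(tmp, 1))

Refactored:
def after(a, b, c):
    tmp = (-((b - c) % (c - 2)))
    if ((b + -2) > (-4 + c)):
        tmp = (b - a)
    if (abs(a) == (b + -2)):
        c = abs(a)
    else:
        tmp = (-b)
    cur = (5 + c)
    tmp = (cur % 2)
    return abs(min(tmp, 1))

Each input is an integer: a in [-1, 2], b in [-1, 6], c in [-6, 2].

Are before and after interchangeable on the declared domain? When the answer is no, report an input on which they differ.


On input a=-1, b=3, c=-6, before returns 1 while after returns 0.
verdict: not equivalent; witness: a=-1, b=3, c=-6


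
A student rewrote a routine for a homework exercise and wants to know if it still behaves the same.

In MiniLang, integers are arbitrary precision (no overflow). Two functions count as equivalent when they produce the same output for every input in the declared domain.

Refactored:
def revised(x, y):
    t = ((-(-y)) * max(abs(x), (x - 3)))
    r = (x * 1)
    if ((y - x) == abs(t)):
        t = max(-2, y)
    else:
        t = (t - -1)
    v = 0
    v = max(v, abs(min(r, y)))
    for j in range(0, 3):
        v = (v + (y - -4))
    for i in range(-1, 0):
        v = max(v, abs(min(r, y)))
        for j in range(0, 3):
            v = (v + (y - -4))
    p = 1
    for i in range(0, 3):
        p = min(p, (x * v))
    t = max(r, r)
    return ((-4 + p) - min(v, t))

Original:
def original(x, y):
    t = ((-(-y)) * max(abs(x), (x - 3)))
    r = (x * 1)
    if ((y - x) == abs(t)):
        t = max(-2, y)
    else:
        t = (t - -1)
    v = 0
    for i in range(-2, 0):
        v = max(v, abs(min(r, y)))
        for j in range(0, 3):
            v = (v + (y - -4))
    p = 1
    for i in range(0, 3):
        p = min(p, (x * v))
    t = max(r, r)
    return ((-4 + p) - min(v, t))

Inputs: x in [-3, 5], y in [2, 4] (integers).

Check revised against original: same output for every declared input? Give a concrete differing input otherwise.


This is a faithful refactor — constant usage differs, plus arithmetic usage differs, plus loop structure differs, plus statement counts differ, plus min/max/abs usage differs, but the computed results match everywhere.
As a probe, take x=-1, y=3: original runs t = 3; r = -1; ((y - x) == abs(t)) -> false; t = 4; v = 0; [i=-2]; v = 1; [j=0]; v = 8; [j=1]; v = 15; [j=2]; v = 22; [i=-1]; v = 22; [j=0]; v = 29; [j=1]; v = 36; [j=2]; v = 43; p = 1; [i=0]; p = -43; [i=1]; p = -43; [i=2]; p = -43; t = -1; return -46; revised runs t = 3; r = -1; ((y - x) == abs(t)) -> false; t = 4; v = 0; v = 1; [j=0]; v = 8; [j=1]; v = 15; [j=2]; v = 22; [i=-1]; v = 22; [j=0]; v = 29; [j=1]; v = 36; [j=2]; v = 43; p = 1; [i=0]; p = -43; [i=1]; p = -43; [i=2]; p = -43; t = -1; return -46; both end at -46.
Across all 27 domain points the two functions coincide.
verdict: equivalent


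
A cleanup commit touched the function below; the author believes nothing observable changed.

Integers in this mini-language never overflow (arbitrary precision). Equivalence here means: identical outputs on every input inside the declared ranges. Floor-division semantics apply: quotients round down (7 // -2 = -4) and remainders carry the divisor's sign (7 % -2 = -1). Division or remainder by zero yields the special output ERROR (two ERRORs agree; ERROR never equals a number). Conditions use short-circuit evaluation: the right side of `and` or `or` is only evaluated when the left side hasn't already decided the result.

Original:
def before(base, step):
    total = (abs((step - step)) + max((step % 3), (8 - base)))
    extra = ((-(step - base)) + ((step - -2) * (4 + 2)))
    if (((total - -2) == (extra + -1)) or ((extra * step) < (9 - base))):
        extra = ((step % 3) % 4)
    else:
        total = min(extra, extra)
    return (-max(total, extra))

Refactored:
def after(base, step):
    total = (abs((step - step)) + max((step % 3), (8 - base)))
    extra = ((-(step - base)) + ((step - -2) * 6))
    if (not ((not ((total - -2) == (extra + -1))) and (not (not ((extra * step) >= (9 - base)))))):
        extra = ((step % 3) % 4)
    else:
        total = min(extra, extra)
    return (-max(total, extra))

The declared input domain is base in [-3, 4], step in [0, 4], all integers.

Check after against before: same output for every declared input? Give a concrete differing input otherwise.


Changes here: comparison usage differs; arithmetic usage differs; constant usage differs; boolean connective usage differs; the full 40-point sweep finds no disagreement.
verdict: equivalent


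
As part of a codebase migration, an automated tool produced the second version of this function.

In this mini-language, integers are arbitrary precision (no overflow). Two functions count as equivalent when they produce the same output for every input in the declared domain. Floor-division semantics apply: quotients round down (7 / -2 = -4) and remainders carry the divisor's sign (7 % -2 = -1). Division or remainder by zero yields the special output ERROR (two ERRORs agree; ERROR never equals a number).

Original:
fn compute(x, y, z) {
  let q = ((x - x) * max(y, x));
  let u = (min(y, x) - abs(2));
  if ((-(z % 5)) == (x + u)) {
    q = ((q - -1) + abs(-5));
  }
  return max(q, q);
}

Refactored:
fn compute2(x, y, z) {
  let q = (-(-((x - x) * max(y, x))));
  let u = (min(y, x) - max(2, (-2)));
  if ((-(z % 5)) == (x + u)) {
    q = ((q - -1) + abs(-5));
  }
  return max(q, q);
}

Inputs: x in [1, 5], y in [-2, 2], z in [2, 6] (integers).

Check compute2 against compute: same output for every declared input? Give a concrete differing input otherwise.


This is a faithful refactor — constant usage differs, plus min/max/abs usage differs, but the computed results match everywhere.
Tracing x=2, y=1, z=3: compute: q := 0 | u := -1 | ((-(z % 5)) == (x + u)): false | result 0 | compute2: q := 0 | u := -1 | ((-(z % 5)) == (x + u)): false | result 0 — matching result 0.
Across all 125 domain points the two functions coincide.
verdict: equivalent


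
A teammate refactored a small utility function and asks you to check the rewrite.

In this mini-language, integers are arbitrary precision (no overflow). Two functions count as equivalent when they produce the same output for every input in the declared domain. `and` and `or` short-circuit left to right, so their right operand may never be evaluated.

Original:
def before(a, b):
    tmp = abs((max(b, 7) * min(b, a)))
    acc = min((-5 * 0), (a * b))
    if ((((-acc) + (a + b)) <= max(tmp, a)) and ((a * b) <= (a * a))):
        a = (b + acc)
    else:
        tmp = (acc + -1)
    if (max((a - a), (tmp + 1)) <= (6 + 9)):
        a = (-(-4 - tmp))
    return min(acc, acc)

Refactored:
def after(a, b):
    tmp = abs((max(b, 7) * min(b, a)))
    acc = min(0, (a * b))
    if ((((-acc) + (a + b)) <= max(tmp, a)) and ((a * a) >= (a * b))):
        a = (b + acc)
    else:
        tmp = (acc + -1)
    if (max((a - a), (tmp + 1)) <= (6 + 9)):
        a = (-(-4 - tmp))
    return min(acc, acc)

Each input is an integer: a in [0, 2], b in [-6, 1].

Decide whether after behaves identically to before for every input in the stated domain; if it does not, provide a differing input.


Side by side, the visible changes include: comparison usage differs, arithmetic usage differs, constant usage differs.
One worked example (a=1, b=-3) — before: tmp := 21 | acc := -3 | ((((-acc) + (a + b)) <= max(tmp, a)) and ((a * b) <= (a * a))): true | a := -6 | (max((a - a), (tmp + 1)) <= (6 + 9)): false | result -3; after: tmp := 21 | acc := -3 | ((((-acc) + (a + b)) <= max(tmp, a)) and ((a * a) >= (a * b))): true | a := -6 | (max((a - a), (tmp + 1)) <= (6 + 9)): false | result -3; agreement on -3.
Across all 24 domain points the two functions coincide.
verdict: equivalent


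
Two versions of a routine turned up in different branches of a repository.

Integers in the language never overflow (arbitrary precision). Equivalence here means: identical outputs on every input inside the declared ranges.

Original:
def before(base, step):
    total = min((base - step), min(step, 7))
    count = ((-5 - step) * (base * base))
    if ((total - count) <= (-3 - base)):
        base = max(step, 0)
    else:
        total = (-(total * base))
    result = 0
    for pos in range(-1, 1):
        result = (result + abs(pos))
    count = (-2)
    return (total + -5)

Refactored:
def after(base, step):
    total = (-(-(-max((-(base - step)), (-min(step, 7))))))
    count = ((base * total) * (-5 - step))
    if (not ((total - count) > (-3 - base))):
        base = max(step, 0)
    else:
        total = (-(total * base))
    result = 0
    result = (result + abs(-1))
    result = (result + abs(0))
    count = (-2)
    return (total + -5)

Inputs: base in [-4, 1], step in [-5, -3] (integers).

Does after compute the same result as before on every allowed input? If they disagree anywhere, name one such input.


These are not equivalent — on base=1, step=-4 the outputs split (-1 vs -9).
before: total = -4; count = -1; ((total - count) <= (-3 - base)) -> false; total = 4; result = 0; [pos=-1]; result = 1; [pos=0]; result = 1; count = -2; return -1
after: total = -4; count = 4; (not ((total - count) > (-3 - base))) -> true; base = 0; result = 0; result = 1; result = 1; count = -2; return -9
verdict: not equivalent; witness: base=1, step=-4


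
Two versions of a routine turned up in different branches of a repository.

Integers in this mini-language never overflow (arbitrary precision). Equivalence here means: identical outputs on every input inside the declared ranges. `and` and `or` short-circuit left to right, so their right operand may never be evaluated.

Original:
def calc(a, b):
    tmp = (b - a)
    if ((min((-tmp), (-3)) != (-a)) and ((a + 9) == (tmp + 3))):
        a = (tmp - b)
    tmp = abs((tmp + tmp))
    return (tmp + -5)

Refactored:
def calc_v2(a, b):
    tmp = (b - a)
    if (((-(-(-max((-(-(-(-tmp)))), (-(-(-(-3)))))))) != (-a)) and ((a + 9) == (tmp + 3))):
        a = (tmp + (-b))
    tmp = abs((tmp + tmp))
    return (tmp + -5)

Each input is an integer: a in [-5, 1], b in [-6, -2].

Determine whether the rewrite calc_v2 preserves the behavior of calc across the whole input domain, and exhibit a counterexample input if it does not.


Behavior is preserved: although arithmetic usage differs; also min/max/abs usage differs, the outputs never diverge.
One worked example (a=1, b=-4) — calc: tmp := -5 | ((min((-tmp), (-3)) != (-a)) and ((a + 9) == (tmp + 3))): false | tmp := 10 | result 5; calc_v2: tmp := -5 | (((-(-(-max((-(-(-(-tmp)))), (-(-(-(-3)))))))) != (-a)) and ((a + 9) == (tmp + 3))): false | tmp := 10 | result 5; agreement on 5.
Every one of the 35 inputs gives matching results.
verdict: equivalent


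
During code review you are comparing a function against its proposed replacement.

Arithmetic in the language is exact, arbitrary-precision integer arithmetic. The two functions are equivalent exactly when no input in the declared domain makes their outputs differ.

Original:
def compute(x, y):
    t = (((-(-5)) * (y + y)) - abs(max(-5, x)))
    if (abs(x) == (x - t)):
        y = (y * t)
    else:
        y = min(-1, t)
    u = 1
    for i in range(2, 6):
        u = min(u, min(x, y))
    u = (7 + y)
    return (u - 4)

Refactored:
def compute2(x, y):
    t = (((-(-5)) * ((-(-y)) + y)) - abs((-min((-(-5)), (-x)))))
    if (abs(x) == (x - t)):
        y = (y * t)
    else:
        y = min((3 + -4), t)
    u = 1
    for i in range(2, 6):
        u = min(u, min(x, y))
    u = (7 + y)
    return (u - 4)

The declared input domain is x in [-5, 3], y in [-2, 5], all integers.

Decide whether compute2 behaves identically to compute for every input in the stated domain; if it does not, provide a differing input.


The two are interchangeable: arithmetic usage differs; min/max/abs usage differs; constant usage differs, and every declared input agrees.
As a probe, take x=3, y=1: compute runs t becomes 7; next (abs(x) == (x - t)) evaluates to false; next y becomes -1; next u becomes 1; next at i=2:; next u becomes -1; next at i=3:; next u becomes -1; next at i=4:; next u becomes -1; next at i=5:; next u becomes -1; next u becomes 6; next final value 2; compute2 runs t becomes 7; next (abs(x) == (x - t)) evaluates to false; next y becomes -1; next u becomes 1; next at i=2:; next u becomes -1; next at i=3:; next u becomes -1; next at i=4:; next u becomes -1; next at i=5:; next u becomes -1; next u becomes 6; next final value 2; both end at 2.
Every one of the 72 inputs gives matching results.
verdict: equivalent


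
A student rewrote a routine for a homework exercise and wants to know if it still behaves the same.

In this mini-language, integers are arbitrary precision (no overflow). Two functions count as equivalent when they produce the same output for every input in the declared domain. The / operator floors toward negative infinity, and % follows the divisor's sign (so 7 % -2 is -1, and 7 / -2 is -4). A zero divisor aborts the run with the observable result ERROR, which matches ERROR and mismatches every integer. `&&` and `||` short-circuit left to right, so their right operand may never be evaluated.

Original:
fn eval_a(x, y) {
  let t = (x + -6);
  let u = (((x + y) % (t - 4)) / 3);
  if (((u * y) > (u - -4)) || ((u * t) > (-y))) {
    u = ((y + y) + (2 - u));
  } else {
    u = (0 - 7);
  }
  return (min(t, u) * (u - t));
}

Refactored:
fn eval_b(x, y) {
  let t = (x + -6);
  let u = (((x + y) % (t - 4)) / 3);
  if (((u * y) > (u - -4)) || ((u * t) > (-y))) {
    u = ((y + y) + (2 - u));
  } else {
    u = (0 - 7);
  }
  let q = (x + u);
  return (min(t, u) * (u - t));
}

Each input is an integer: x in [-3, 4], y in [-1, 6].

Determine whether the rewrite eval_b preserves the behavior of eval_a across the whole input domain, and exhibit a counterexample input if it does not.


This is a faithful refactor — local variable names differ, and arithmetic usage differs, and statement counts differ, but the computed results match everywhere.
As a probe, take x=-1, y=2: eval_a runs t becomes -7; next u becomes -4; next (((u * y) > (u - -4)) || ((u * t) > (-y))) evaluates to true; next u becomes 10; next final value -119; eval_b runs t becomes -7; next u becomes -4; next (((u * y) > (u - -4)) || ((u * t) > (-y))) evaluates to true; next u becomes 10; next q becomes 9; next final value -119; both end at -119.
Checked all 64 inputs in the declared domain: the outputs agree on every one.
verdict: equivalent


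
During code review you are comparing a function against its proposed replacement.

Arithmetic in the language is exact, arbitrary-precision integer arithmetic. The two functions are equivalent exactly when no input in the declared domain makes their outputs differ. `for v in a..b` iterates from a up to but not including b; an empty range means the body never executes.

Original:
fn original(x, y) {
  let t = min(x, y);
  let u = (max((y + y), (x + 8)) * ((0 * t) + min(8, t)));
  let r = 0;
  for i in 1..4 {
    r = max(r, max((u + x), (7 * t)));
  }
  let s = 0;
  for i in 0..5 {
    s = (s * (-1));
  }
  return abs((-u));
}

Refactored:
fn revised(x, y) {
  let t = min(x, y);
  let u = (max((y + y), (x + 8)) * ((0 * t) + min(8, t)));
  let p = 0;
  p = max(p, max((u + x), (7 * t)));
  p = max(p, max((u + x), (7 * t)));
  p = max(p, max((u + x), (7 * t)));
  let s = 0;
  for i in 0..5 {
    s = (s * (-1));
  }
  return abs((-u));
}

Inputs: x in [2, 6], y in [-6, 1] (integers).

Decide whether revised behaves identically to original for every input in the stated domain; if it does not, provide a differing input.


This is a faithful refactor — statement counts differ; and min/max/abs usage differs; and arithmetic usage differs; and local variable names differ; and loop structure differs; and constant usage differs, but the computed results match everywhere.
One worked example (x=6, y=-6) — original: t := -6 | u := -84 | r := 0 | iter i=1: | r := 0 | iter i=2: | r := 0 | iter i=3: | r := 0 | s := 0 | iter i=0: | s := 0 | iter i=1: | s := 0 | iter i=2: | s := 0 | iter i=3: | s := 0 | iter i=4: | s := 0 | result 84; revised: t := -6 | u := -84 | p := 0 | p := 0 | p := 0 | p := 0 | s := 0 | iter i=0: | s := 0 | iter i=1: | s := 0 | iter i=2: | s := 0 | iter i=3: | s := 0 | iter i=4: | s := 0 | result 84; agreement on 84.
Sweeping the whole domain (40 inputs) finds no disagreement.
verdict: equivalent


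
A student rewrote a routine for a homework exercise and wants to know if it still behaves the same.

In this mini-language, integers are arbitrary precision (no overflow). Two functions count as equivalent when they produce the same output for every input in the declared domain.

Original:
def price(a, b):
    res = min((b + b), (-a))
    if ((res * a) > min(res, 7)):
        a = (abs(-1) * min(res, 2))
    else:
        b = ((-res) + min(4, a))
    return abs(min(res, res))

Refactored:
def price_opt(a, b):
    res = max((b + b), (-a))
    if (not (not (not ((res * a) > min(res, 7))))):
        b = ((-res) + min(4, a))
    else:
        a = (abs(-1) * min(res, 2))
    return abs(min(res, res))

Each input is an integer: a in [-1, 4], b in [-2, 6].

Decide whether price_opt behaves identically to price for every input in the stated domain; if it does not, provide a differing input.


The rewrite breaks on a=-1, b=-2, where the results are 4 and 1.
price: res = -4; ((res * a) > min(res, 7)) -> true; a = -4; return 4
price_opt: res = 1; (not (not (not ((res * a) > min(res, 7))))) -> true; b = -2; return 1
verdict: not equivalent; witness: a=-1, b=-2


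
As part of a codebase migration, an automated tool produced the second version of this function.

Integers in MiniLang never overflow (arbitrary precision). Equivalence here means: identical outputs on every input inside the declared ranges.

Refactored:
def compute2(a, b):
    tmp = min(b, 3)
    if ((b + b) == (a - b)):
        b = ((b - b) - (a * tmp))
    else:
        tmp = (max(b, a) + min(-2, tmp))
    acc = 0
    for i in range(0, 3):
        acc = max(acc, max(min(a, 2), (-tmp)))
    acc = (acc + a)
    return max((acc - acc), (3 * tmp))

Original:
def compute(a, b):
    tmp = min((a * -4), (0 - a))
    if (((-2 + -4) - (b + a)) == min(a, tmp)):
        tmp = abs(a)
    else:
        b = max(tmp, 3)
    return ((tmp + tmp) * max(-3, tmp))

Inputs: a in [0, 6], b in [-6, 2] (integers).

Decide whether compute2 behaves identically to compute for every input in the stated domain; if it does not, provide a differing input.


Run the pair on a=1, b=-6.
compute: tmp=-4, then (((-2 + -4) - (b + a)) == min(a, tmp)) is false, then b=3, then returns 24
compute2: tmp=-6, then ((b + b) == (a - b)) is false, then tmp=-5, then acc=0, then (i=0), then acc=5, then (i=1), then acc=5, then (i=2), then acc=5, then acc=6, then returns 0
24 and 0 differ, so these are not the same function on this domain.
verdict: not equivalent; witness: a=1, b=-6


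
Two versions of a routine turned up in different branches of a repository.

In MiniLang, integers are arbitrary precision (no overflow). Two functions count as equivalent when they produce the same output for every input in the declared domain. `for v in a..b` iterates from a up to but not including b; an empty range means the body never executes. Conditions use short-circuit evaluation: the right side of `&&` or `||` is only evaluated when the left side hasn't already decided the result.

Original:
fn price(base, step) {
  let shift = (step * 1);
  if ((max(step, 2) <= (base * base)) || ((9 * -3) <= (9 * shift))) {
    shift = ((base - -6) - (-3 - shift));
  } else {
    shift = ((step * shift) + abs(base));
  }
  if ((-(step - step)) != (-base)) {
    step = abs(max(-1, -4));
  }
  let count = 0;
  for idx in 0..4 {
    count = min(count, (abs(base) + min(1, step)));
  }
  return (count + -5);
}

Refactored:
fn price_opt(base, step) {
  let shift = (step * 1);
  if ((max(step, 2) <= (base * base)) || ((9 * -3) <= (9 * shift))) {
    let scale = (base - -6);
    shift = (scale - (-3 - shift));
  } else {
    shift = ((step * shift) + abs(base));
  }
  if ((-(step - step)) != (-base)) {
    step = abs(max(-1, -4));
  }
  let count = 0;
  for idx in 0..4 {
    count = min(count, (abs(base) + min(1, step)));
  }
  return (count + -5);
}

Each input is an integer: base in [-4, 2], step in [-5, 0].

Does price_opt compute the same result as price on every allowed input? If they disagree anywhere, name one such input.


Although local variable names differ, statement counts differ, 42/42 inputs agree.
verdict: equivalent


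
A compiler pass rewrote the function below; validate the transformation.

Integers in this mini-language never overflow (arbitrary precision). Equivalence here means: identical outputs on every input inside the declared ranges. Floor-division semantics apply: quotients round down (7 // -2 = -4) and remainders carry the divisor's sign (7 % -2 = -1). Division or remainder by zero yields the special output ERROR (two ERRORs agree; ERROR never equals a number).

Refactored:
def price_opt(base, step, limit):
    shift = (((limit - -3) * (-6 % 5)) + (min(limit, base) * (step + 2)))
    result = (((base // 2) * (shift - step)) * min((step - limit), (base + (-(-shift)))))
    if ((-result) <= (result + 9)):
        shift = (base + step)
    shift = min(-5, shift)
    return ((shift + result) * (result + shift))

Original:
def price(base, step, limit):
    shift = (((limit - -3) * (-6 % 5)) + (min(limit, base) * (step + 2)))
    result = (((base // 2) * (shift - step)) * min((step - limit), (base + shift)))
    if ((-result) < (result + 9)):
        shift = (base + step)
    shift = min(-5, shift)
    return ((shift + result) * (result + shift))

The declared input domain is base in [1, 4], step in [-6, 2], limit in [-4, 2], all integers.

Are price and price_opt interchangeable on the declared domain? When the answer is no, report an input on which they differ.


Equivalent. The one real change (`((-result) < (result + 9))` became `((-result) <= (result + 9))`) has no effect anywhere in the declared ranges.
An exhaustive pass over the 252 declared inputs shows identical outputs.
Spot check at base=4, step=-2, limit=-2 — price: shift = 4; result = 0; ((-result) < (result + 9)) -> true; shift = 2; shift = -5; return 25. price_opt: shift = 4; result = 0; ((-result) <= (result + 9)) -> true; shift = 2; shift = -5; return 25. Both give 25.
verdict: equivalent


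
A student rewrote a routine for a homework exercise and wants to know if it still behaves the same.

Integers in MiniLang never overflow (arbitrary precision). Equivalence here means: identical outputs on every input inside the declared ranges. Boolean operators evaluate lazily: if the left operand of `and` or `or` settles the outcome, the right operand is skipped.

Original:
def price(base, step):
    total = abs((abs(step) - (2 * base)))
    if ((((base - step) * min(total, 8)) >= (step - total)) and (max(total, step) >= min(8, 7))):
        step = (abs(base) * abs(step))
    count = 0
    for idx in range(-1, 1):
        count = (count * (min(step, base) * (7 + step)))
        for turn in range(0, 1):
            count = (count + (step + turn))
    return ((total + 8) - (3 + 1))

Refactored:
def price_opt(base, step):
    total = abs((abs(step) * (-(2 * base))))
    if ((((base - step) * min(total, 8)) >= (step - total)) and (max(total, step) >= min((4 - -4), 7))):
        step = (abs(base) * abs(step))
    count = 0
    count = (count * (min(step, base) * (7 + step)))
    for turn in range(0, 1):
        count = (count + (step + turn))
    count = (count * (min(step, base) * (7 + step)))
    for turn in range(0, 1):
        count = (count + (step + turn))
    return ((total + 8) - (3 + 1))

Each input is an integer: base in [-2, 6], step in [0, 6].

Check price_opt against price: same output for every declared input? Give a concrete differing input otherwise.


There is a counterexample at base=-2, step=0: 8 on one side, 4 on the other.
price: total = 4; ((((base - step) * min(total, 8)) >= (step - total)) and (max(total, step) >= min(8, 7))) -> false; count = 0; [idx=-1]; count = 0; [turn=0]; count = 0; [idx=0]; count = 0; [turn=0]; count = 0; return 8
price_opt: total = 0; ((((base - step) * min(total, 8)) >= (step - total)) and (max(total, step) >= min((4 - -4), 7))) -> false; count = 0; count = 0; [turn=0]; count = 0; count = 0; [turn=0]; count = 0; return 4
verdict: not equivalent; witness: base=-2, step=0


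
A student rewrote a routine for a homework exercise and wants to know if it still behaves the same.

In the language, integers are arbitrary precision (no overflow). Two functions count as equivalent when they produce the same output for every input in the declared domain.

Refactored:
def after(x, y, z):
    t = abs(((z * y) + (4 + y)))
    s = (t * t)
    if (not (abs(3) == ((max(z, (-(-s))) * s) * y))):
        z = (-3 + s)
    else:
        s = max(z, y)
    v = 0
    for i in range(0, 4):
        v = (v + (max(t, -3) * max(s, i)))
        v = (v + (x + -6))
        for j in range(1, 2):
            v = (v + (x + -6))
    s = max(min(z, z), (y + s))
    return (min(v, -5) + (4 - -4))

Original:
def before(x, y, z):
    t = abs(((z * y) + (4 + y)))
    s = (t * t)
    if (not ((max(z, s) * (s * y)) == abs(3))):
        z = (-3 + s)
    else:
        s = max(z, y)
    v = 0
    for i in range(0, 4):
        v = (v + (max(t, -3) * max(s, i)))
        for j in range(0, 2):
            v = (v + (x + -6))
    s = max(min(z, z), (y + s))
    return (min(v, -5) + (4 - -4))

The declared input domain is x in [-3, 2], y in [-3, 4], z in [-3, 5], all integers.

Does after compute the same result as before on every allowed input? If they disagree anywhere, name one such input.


Comparing the listings, the differences include: loop structure differs; and arithmetic usage differs; and constant usage differs; and statement counts differ.
One worked example (x=-3, y=0, z=-2) — before: t becomes 4; next s becomes 16; next (not ((max(z, s) * (s * y)) == abs(3))) evaluates to true; next z becomes 13; next v becomes 0; next at i=0:; next v becomes 64; next at j=0:; next v becomes 55; next at j=1:; next v becomes 46; next at i=1:; next v becomes 110; next at j=0:; next v becomes 101; next at j=1:; next v becomes 92; next at i=2:; next v becomes 156; next at j=0:; next v becomes 147; next at j=1:; next v becomes 138; next at i=3:; next v becomes 202; next at j=0:; next v becomes 193; next at j=1:; next v becomes 184; next s becomes 16; next final value 3; after: t becomes 4; next s becomes 16; next (not (abs(3) == ((max(z, (-(-s))) * s) * y))) evaluates to true; next z becomes 13; next v becomes 0; next at i=0:; next v becomes 64; next v becomes 55; next at j=1:; next v becomes 46; next at i=1:; next v becomes 110; next v becomes 101; next at j=1:; next v becomes 92; next at i=2:; next v becomes 156; next v becomes 147; next at j=1:; next v becomes 138; next at i=3:; next v becomes 202; next v becomes 193; next at j=1:; next v becomes 184; next s becomes 16; next final value 3; agreement on 3.
Across all 432 domain points the two functions coincide.
verdict: equivalent


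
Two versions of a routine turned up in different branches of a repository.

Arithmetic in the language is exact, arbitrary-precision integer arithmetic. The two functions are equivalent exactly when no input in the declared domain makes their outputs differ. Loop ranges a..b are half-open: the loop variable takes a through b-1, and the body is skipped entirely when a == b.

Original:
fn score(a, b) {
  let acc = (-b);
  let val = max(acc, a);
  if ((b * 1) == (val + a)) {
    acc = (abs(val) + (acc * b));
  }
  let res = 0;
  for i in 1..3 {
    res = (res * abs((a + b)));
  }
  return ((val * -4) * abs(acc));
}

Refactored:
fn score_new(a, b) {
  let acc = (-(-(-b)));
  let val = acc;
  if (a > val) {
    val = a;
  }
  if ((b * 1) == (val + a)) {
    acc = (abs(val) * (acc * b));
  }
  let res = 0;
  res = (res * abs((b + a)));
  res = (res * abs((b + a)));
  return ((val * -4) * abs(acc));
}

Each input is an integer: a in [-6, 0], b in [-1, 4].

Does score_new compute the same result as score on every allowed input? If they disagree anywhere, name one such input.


Try a=-2, b=-1.
score: acc = 1; val = 1; ((b * 1) == (val + a)) -> true; acc = 0; res = 0; [i=1]; res = 0; [i=2]; res = 0; return 0
score_new: acc = 1; val = 1; (a > val) -> false; ((b * 1) == (val + a)) -> true; acc = -1; res = 0; res = 0; res = 0; return -4
0 != -4, so the rewrite changes behavior.
verdict: not equivalent; witness: a=-2, b=-1


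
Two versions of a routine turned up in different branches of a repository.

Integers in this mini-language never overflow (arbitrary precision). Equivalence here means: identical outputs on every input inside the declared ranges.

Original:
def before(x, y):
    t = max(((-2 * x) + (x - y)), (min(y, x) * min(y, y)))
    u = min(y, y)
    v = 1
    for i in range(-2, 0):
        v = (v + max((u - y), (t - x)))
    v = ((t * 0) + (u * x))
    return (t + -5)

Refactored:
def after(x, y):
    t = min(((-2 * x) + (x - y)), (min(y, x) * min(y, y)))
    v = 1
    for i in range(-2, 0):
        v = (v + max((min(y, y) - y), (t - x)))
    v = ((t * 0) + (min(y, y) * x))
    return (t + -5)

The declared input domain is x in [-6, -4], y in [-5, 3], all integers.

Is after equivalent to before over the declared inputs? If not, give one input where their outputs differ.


Take x=-6, y=-5.
before: t becomes 30; next u becomes -5; next v becomes 1; next at i=-2:; next v becomes 37; next at i=-1:; next v becomes 73; next v becomes 30; next final value 25
after: t becomes 11; next v becomes 1; next at i=-2:; next v becomes 18; next at i=-1:; next v becomes 35; next v becomes 30; next final value 6
25 and 6 differ, so these are not the same function on this domain.
verdict: not equivalent; witness: x=-6, y=-5
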